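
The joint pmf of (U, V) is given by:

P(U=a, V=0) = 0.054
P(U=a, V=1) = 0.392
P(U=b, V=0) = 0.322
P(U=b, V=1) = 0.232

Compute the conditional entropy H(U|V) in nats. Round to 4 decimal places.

0.5665 nats

Chain rule: H(U|V) = H(U,V) − H(V).
Marginals: p(U) = (0.4460, 0.5540), p(V) = (0.3760, 0.6240).
H(U,V) = 1.2286 nats; H(V) = 0.6621 nats.
H(U|V) = 1.2286 − 0.6621 = 0.5665 nats.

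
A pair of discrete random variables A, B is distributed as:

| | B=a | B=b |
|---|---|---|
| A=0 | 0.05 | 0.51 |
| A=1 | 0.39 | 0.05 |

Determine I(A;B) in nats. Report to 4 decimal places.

Marginals: p(A) = (0.5600, 0.4400), p(B) = (0.4400, 0.5600).
I(A;B) = Σ p(x,y)·ln[p(x,y)/(p(x)p(y))].
  (0,a): 0.05·ln(0.2029) = -0.07975
  (0,b): 0.51·ln(1.6263) = 0.24801
  (1,a): 0.39·ln(2.0145) = 0.27314
  (1,b): 0.05·ln(0.2029) = -0.07975
Sum = 0.3617 nats.

0.3617 nats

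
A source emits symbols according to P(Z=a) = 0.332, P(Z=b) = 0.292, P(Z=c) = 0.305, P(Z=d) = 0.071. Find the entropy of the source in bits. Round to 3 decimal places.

1.840 bits

H(Z) = −Σ p·log₂ p.
  −(0.332)·log₂(0.332) = 0.5281
  −(0.292)·log₂(0.292) = 0.5186
  −(0.305)·log₂(0.305) = 0.5225
  −(0.071)·log₂(0.071) = 0.2709
Sum: 0.5281 + 0.5186 + 0.5225 + 0.2709 = 1.840 bits.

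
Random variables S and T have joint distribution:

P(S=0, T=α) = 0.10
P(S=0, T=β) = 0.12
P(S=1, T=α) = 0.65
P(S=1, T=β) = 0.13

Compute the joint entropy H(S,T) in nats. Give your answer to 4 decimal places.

H(S,T) = −Σ p(x,y)·ln p(x,y) over all 4 cells.
  cell (0,α): −0.10·ln0.10 = 0.23026
  cell (0,β): −0.12·ln0.12 = 0.25443
  cell (1,α): −0.65·ln0.65 = 0.28001
  cell (1,β): −0.13·ln0.13 = 0.26523
Sum = 1.0299 nats.

1.0299 nats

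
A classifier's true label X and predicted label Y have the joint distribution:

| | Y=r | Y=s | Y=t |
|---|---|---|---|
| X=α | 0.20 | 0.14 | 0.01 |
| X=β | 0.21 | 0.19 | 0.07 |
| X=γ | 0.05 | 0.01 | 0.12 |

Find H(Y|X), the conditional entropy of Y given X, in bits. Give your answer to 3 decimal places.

Marginals: p(X) = (0.3500, 0.4700, 0.1800), p(Y) = (0.4600, 0.3400, 0.2000).
H(Y|X) = Σ p(X) · H(Y|X=·).
  X=α: p=0.3500, H(Y|X=α) = 1.1367
  X=β: p=0.4700, H(Y|X=β) = 1.4567
  X=γ: p=0.1800, H(Y|X=γ) = 1.1350
Weighted sum = 1.287 bits.

1.287 bits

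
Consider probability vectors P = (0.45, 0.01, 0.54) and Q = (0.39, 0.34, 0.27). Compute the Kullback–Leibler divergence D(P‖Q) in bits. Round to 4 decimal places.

D(P‖Q) = Σ p·log₂(p/q).
  0.45·log₂(0.45/0.39) = 0.09290
  0.01·log₂(0.01/0.34) = -0.05087
  0.54·log₂(0.54/0.27) = 0.54000
D(P‖Q) = 0.5820 bits.

0.5820 bits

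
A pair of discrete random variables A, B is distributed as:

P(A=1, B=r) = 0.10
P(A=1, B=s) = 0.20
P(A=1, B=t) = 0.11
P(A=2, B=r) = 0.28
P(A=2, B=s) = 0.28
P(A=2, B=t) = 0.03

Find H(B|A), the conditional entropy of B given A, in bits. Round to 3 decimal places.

1.351 bits

Marginals: p(A) = (0.4100, 0.5900), p(B) = (0.3800, 0.4800, 0.1400).
H(B|A) = Σ p(A) · H(B|A=·).
  A=1: p=0.4100, H(B|A=1) = 1.5109
  A=2: p=0.5900, H(B|A=2) = 1.2391
Weighted sum = 1.351 bits.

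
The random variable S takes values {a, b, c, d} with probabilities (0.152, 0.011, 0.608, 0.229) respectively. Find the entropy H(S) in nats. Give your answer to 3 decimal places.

0.976 nats

H(S) = −Σ p·ln p.
  −(0.152)·ln(0.152) = 0.2863
  −(0.011)·ln(0.011) = 0.0496
  −(0.608)·ln(0.608) = 0.3025
  −(0.229)·ln(0.229) = 0.3376
Sum: 0.2863 + 0.0496 + 0.3025 + 0.3376 = 0.976 nats.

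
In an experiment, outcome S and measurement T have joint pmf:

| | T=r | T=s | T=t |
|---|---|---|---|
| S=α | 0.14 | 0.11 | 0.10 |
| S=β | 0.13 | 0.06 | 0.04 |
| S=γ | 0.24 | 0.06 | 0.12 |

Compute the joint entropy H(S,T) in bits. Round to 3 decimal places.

H(S,T) = −Σ p(x,y)·log₂ p(x,y) over all 9 cells.
  cell (α,r): −0.14·log₂0.14 = 0.3971
  cell (α,s): −0.11·log₂0.11 = 0.3503
  cell (α,t): −0.10·log₂0.10 = 0.3322
  cell (β,r): −0.13·log₂0.13 = 0.3826
  cell (β,s): −0.06·log₂0.06 = 0.2435
  cell (β,t): −0.04·log₂0.04 = 0.1858
  cell (γ,r): −0.24·log₂0.24 = 0.4941
  cell (γ,s): −0.06·log₂0.06 = 0.2435
  cell (γ,t): −0.12·log₂0.12 = 0.3671
Sum = 2.996 bits.

2.996 bits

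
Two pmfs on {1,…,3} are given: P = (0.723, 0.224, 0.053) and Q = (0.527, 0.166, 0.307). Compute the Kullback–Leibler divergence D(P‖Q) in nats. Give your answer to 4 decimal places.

0.2026 nats

D(P‖Q) = Σ p·ln(p/q).
  0.723·ln(0.723/0.527) = 0.22862
  0.224·ln(0.224/0.166) = 0.06712
  0.053·ln(0.053/0.307) = -0.09310
D(P‖Q) = 0.2026 nats.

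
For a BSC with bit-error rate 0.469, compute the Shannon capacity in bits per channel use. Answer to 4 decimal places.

Binary symmetric channel: C = 1 − h₂(ε) where h₂ is the binary entropy function.
h₂(0.469) = −0.469·log₂0.469 − 0.531·log₂0.531 = 0.9972.
C = 1 − 0.9972 = 0.0028 bits per channel use.

0.0028 bits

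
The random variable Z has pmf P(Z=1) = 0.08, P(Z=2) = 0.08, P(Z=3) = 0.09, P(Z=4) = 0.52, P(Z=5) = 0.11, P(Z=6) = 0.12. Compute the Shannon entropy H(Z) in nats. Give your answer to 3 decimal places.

1.458 nats

H(Z) = −Σ p·ln p.
  −(0.08)·ln(0.08) = 0.2021
  −(0.08)·ln(0.08) = 0.2021
  −(0.09)·ln(0.09) = 0.2167
  −(0.52)·ln(0.52) = 0.3400
  −(0.11)·ln(0.11) = 0.2428
  −(0.12)·ln(0.12) = 0.2544
Sum: 0.2021 + 0.2021 + 0.2167 + 0.3400 + 0.2428 + 0.2544 = 1.458 nats.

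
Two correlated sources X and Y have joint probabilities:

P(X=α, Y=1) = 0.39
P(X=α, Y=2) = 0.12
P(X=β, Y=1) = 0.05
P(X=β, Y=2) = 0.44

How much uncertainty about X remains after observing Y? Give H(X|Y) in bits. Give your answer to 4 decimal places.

Marginals: p(X) = (0.5100, 0.4900), p(Y) = (0.4400, 0.5600).
H(X|Y) = Σ p(Y) · H(X|Y=·).
  Y=1: p=0.4400, H(X|Y=1) = 0.5108
  Y=2: p=0.5600, H(X|Y=2) = 0.7496
Weighted sum = 0.6445 bits.

0.6445 bits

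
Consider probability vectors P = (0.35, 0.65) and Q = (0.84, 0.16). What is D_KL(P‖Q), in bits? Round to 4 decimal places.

D(P‖Q) = Σ p·log₂(p/q).
  0.35·log₂(0.35/0.84) = -0.44206
  0.65·log₂(0.65/0.16) = 1.31454
D(P‖Q) = 0.8725 bits.

0.8725 bits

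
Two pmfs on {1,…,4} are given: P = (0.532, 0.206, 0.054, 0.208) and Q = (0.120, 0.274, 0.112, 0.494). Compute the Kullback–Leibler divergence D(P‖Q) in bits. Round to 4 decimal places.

0.7418 bits

D(P‖Q) = Σ p·log₂(p/q).
  0.532·log₂(0.532/0.120) = 1.14294
  0.206·log₂(0.206/0.274) = -0.08478
  0.054·log₂(0.054/0.112) = -0.05683
  0.208·log₂(0.208/0.494) = -0.25957
D(P‖Q) = 0.7418 bits.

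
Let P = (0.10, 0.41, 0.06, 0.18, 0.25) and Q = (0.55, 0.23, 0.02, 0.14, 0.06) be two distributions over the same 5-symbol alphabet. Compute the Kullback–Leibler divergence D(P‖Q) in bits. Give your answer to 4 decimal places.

D(P‖Q) = Σ p·log₂(p/q).
  0.10·log₂(0.10/0.55) = -0.24594
  0.41·log₂(0.41/0.23) = 0.34194
  0.06·log₂(0.06/0.02) = 0.09510
  0.18·log₂(0.18/0.14) = 0.06526
  0.25·log₂(0.25/0.06) = 0.51472
D(P‖Q) = 0.7711 bits.

0.7711 bits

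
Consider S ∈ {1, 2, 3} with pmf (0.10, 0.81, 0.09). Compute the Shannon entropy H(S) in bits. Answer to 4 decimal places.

H(S) = −Σ p·log₂ p.
  −(0.10)·log₂(0.10) = 0.33219
  −(0.81)·log₂(0.81) = 0.24625
  −(0.09)·log₂(0.09) = 0.31265
Sum: 0.33219 + 0.24625 + 0.31265 = 0.8911 bits.

0.8911 bits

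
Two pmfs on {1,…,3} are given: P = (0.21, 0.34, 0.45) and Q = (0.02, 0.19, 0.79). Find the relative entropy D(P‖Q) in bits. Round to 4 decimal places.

D(P‖Q) = Σ p·log₂(p/q).
  0.21·log₂(0.21/0.02) = 0.71239
  0.34·log₂(0.34/0.19) = 0.28544
  0.45·log₂(0.45/0.79) = -0.36537
D(P‖Q) = 0.6325 bits.

0.6325 bits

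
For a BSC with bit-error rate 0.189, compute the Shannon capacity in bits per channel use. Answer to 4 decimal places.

0.3006 bits

Binary symmetric channel: C = 1 − h₂(ε) where h₂ is the binary entropy function.
h₂(0.189) = −0.189·log₂0.189 − 0.811·log₂0.811 = 0.6994.
C = 1 − 0.6994 = 0.3006 bits per channel use.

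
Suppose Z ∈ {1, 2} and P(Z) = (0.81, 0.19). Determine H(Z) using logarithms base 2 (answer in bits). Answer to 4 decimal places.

0.7015 bits

H(Z) = −Σ p·log₂ p.
  −(0.81)·log₂(0.81) = 0.24625
  −(0.19)·log₂(0.19) = 0.45523
Sum: 0.24625 + 0.45523 = 0.7015 bits.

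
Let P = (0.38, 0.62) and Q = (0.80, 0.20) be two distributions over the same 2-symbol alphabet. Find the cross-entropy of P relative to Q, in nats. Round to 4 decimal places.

1.0826 nats

H(P,Q) = −Σ p·ln q.
  −0.38·ln(0.80) = 0.08479
  −0.62·ln(0.20) = 0.99785
H(P,Q) = 1.0826 nats.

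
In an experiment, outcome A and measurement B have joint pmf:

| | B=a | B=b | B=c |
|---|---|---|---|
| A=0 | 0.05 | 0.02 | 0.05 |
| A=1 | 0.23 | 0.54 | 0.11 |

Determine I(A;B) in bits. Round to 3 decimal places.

Marginals: p(A) = (0.1200, 0.8800), p(B) = (0.2800, 0.5600, 0.1600).
I(A;B) = Σ p(x,y)·log₂[p(x,y)/(p(x)p(y))].
  (0,a): 0.05·log₂(1.4881) = 0.0287
  (0,b): 0.02·log₂(0.2976) = -0.0350
  (0,c): 0.05·log₂(2.6042) = 0.0690
  (1,a): 0.23·log₂(0.9334) = -0.0229
  (1,b): 0.54·log₂(1.0958) = 0.0713
  (1,c): 0.11·log₂(0.7812) = -0.0392
Sum = 0.072 bits.

0.072 bits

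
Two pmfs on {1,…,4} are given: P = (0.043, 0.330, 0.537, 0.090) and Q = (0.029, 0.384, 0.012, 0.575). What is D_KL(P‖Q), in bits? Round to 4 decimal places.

2.6563 bits

D(P‖Q) = Σ p·log₂(p/q).
  0.043·log₂(0.043/0.029) = 0.02444
  0.330·log₂(0.330/0.384) = -0.07215
  0.537·log₂(0.537/0.012) = 2.94481
  0.090·log₂(0.090/0.575) = -0.24080
D(P‖Q) = 2.6563 bits.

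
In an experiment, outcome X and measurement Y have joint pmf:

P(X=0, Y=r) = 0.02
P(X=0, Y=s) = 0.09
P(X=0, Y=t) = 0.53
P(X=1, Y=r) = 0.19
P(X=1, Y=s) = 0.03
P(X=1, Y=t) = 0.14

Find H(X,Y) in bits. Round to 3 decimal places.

H(X,Y) = −Σ p(x,y)·log₂ p(x,y) over all 6 cells.
  cell (0,r): −0.02·log₂0.02 = 0.1129
  cell (0,s): −0.09·log₂0.09 = 0.3127
  cell (0,t): −0.53·log₂0.53 = 0.4854
  cell (1,r): −0.19·log₂0.19 = 0.4552
  cell (1,s): −0.03·log₂0.03 = 0.1518
  cell (1,t): −0.14·log₂0.14 = 0.3971
Sum = 1.915 bits.

1.915 bits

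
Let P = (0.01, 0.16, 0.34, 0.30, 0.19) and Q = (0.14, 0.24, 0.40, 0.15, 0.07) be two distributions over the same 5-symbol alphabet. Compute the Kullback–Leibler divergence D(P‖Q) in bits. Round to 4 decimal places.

D(P‖Q) = Σ p·log₂(p/q).
  0.01·log₂(0.01/0.14) = -0.03807
  0.16·log₂(0.16/0.24) = -0.09359
  0.34·log₂(0.34/0.40) = -0.07972
  0.30·log₂(0.30/0.15) = 0.30000
  0.19·log₂(0.19/0.07) = 0.27371
D(P‖Q) = 0.3623 bits.

0.3623 bits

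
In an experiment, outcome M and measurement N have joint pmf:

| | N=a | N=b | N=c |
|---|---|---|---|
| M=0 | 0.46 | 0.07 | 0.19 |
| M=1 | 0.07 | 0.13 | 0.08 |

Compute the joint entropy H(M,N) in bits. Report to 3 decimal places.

2.182 bits

H(M,N) = −Σ p(x,y)·log₂ p(x,y) over all 6 cells.
  cell (0,a): −0.46·log₂0.46 = 0.5153
  cell (0,b): −0.07·log₂0.07 = 0.2686
  cell (0,c): −0.19·log₂0.19 = 0.4552
  cell (1,a): −0.07·log₂0.07 = 0.2686
  cell (1,b): −0.13·log₂0.13 = 0.3826
  cell (1,c): −0.08·log₂0.08 = 0.2915
Sum = 2.182 bits.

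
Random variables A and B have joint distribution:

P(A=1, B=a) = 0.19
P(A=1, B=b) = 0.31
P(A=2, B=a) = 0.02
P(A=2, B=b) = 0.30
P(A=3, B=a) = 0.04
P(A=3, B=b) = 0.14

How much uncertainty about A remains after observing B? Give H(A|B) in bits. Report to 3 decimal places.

1.385 bits

Marginals: p(A) = (0.5000, 0.3200, 0.1800), p(B) = (0.2500, 0.7500).
H(A|B) = Σ p(B) · H(A|B=·).
  B=a: p=0.2500, H(A|B=a) = 1.0154
  B=b: p=0.7500, H(A|B=b) = 1.5076
Weighted sum = 1.385 bits.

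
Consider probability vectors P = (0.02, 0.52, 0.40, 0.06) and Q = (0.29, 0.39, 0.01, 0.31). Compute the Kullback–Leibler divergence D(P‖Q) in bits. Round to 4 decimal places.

D(P‖Q) = Σ p·log₂(p/q).
  0.02·log₂(0.02/0.29) = -0.07716
  0.52·log₂(0.52/0.39) = 0.21582
  0.40·log₂(0.40/0.01) = 2.12877
  0.06·log₂(0.06/0.31) = -0.14215
D(P‖Q) = 2.1253 bits.

2.1253 bits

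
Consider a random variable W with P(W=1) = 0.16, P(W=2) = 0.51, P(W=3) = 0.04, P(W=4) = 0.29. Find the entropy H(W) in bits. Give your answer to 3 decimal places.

1.622 bits

H(W) = −Σ p·log₂ p.
  −(0.16)·log₂(0.16) = 0.4230
  −(0.51)·log₂(0.51) = 0.4954
  −(0.04)·log₂(0.04) = 0.1858
  −(0.29)·log₂(0.29) = 0.5179
Sum: 0.4230 + 0.4954 + 0.1858 + 0.5179 = 1.622 bits.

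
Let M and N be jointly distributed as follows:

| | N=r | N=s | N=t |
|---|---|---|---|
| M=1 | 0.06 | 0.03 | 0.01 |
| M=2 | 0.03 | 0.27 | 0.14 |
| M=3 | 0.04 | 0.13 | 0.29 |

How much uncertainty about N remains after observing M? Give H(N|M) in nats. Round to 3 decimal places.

0.858 nats

Chain rule: H(N|M) = H(M,N) − H(M).
Marginals: p(M) = (0.1000, 0.4400, 0.4600), p(N) = (0.1300, 0.4300, 0.4400).
H(M,N) = 1.8070 nats; H(M) = 0.9487 nats.
H(N|M) = 1.8070 − 0.9487 = 0.858 nats.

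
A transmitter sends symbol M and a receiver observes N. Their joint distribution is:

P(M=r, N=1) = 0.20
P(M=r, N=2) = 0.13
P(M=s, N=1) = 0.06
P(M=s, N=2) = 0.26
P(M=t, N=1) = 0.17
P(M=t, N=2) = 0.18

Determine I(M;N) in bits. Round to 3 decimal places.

0.094 bits

Marginals: p(M) = (0.3300, 0.3200, 0.3500), p(N) = (0.4300, 0.5700).
I(M;N) = H(M) + H(N) − H(M,N).
H(M) = 1.5840, H(N) = 0.9858, H(M,N) = 2.4757.
I(M;N) = 1.5840 + 0.9858 − 2.4757 = 0.094 bits.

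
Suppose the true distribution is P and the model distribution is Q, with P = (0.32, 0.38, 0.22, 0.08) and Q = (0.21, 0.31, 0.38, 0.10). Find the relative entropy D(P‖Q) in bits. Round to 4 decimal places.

0.1069 bits

D(P‖Q) = Σ p·log₂(p/q).
  0.32·log₂(0.32/0.21) = 0.19446
  0.38·log₂(0.38/0.31) = 0.11162
  0.22·log₂(0.22/0.38) = -0.17347
  0.08·log₂(0.08/0.10) = -0.02575
D(P‖Q) = 0.1069 bits.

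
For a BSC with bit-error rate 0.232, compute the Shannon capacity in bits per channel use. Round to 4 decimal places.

Binary symmetric channel: C = 1 − h₂(ε) where h₂ is the binary entropy function.
h₂(0.232) = −0.232·log₂0.232 − 0.768·log₂0.768 = 0.7815.
C = 1 − 0.7815 = 0.2185 bits per channel use.

0.2185 bits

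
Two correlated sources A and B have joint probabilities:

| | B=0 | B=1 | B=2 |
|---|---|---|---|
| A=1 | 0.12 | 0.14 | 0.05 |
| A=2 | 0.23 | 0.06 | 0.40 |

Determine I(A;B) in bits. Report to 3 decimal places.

0.166 bits

Marginals: p(A) = (0.3100, 0.6900), p(B) = (0.3500, 0.2000, 0.4500).
I(A;B) = H(A) + H(B) − H(A,B).
H(A) = 0.8932, H(B) = 1.5129, H(A,B) = 2.2402.
I(A;B) = 0.8932 + 1.5129 − 2.2402 = 0.166 bits.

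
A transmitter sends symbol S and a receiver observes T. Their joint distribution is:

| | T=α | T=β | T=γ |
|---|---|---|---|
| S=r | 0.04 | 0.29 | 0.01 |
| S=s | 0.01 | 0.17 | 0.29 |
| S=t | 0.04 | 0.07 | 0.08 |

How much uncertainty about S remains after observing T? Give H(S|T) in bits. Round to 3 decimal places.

Marginals: p(S) = (0.3400, 0.4700, 0.1900), p(T) = (0.0900, 0.5300, 0.3800).
H(S|T) = Σ p(T) · H(S|T=·).
  T=α: p=0.0900, H(S|T=α) = 1.3921
  T=β: p=0.5300, H(S|T=β) = 1.3879
  T=γ: p=0.3800, H(S|T=γ) = 0.9089
Weighted sum = 1.206 bits.

1.206 bits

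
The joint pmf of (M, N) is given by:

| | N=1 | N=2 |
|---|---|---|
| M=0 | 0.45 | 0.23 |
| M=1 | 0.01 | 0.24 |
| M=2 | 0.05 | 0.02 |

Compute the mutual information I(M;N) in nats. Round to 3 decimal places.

0.174 nats

Marginals: p(M) = (0.6800, 0.2500, 0.0700), p(N) = (0.5100, 0.4900).
I(M;N) = H(M) + H(N) − H(M,N).
H(M) = 0.7950, H(N) = 0.6929, H(M,N) = 1.3139.
I(M;N) = 0.7950 + 0.6929 − 1.3139 = 0.174 nats.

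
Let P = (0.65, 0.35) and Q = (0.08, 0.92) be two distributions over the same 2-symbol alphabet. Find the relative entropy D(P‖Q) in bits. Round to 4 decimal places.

D(P‖Q) = Σ p·log₂(p/q).
  0.65·log₂(0.65/0.08) = 1.96454
  0.35·log₂(0.35/0.92) = -0.48800
D(P‖Q) = 1.4765 bits.

1.4765 bits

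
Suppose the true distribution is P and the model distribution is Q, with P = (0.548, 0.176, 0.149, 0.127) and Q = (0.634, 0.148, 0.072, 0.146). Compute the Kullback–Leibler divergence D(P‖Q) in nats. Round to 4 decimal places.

0.0413 nats

D(P‖Q) = Σ p·ln(p/q).
  0.548·ln(0.548/0.634) = -0.07988
  0.176·ln(0.176/0.148) = 0.03050
  0.149·ln(0.149/0.072) = 0.10836
  0.127·ln(0.127/0.146) = -0.01771
D(P‖Q) = 0.0413 nats.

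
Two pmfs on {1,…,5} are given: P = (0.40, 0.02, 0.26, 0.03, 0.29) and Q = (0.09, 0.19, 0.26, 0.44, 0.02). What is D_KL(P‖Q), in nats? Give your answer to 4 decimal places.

1.2466 nats

D(P‖Q) = Σ p·ln(p/q).
  0.40·ln(0.40/0.09) = 0.59666
  0.02·ln(0.02/0.19) = -0.04503
  0.26·ln(0.26/0.26) = 0.00000
  0.03·ln(0.03/0.44) = -0.08057
  0.29·ln(0.29/0.02) = 0.77550
D(P‖Q) = 1.2466 nats.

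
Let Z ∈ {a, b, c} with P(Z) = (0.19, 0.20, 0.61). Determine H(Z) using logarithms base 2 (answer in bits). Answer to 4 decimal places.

1.3546 bits

H(Z) = −Σ p·log₂ p.
  −(0.19)·log₂(0.19) = 0.45523
  −(0.20)·log₂(0.20) = 0.46439
  −(0.61)·log₂(0.61) = 0.43500
Sum: 0.45523 + 0.46439 + 0.43500 = 1.3546 bits.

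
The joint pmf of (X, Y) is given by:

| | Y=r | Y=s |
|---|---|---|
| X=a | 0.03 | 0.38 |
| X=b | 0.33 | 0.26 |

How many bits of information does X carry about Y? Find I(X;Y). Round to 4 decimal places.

Marginals: p(X) = (0.4100, 0.5900), p(Y) = (0.3600, 0.6400).
I(X;Y) = Σ p(x,y)·log₂[p(x,y)/(p(x)p(y))].
  (a,r): 0.03·log₂(0.2033) = -0.06896
  (a,s): 0.38·log₂(1.4482) = 0.20301
  (b,r): 0.33·log₂(1.5537) = 0.20978
  (b,s): 0.26·log₂(0.6886) = -0.13997
Sum = 0.2039 bits.

0.2039 bits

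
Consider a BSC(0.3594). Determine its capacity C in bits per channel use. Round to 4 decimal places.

0.0578 bits

Binary symmetric channel: C = 1 − h₂(ε) where h₂ is the binary entropy function.
h₂(0.3594) = −0.3594·log₂0.3594 − 0.6406·log₂0.6406 = 0.9422.
C = 1 − 0.9422 = 0.0578 bits per channel use.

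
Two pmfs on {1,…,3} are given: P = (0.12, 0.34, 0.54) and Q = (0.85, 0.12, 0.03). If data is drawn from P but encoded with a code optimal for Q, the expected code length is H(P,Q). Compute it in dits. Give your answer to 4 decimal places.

1.1439 dits

H(P,Q) = −Σ p·log₁₀ q.
  −0.12·log₁₀(0.85) = 0.00847
  −0.34·log₁₀(0.12) = 0.31308
  −0.54·log₁₀(0.03) = 0.82235
H(P,Q) = 1.1439 dits.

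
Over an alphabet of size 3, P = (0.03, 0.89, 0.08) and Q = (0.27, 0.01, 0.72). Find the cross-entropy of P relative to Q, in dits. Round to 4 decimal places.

H(P,Q) = −Σ p·log₁₀ q.
  −0.03·log₁₀(0.27) = 0.01706
  −0.89·log₁₀(0.01) = 1.78000
  −0.08·log₁₀(0.72) = 0.01141
H(P,Q) = 1.8085 dits.

1.8085 dits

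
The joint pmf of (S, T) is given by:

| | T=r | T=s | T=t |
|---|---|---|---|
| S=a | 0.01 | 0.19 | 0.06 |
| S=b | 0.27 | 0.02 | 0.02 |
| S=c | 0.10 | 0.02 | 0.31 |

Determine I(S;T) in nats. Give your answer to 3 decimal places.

0.437 nats

Marginals: p(S) = (0.2600, 0.3100, 0.4300), p(T) = (0.3800, 0.2300, 0.3900).
I(S;T) = Σ p(x,y)·ln[p(x,y)/(p(x)p(y))].
  (a,r): 0.01·ln(0.1012) = -0.0229
  (a,s): 0.19·ln(3.1773) = 0.2196
  (a,t): 0.06·ln(0.5917) = -0.0315
  (b,r): 0.27·ln(2.2920) = 0.2239
  (b,s): 0.02·ln(0.2805) = -0.0254
  (b,t): 0.02·ln(0.1654) = -0.0360
  (c,r): 0.10·ln(0.6120) = -0.0491
  (c,s): 0.02·ln(0.2022) = -0.0320
  (c,t): 0.31·ln(1.8485) = 0.1905
Sum = 0.437 nats.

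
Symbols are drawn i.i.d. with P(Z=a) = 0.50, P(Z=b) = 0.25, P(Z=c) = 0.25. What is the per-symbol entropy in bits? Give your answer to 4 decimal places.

1.5000 bits

H(Z) = −Σ p·log₂ p.
  −(0.50)·log₂(0.50) = 0.50000
  −(0.25)·log₂(0.25) = 0.50000
  −(0.25)·log₂(0.25) = 0.50000
Sum: 0.50000 + 0.50000 + 0.50000 = 1.5000 bits.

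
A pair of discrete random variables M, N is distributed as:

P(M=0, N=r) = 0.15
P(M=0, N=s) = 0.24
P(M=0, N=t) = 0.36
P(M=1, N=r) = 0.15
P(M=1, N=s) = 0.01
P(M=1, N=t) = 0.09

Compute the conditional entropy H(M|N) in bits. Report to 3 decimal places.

0.685 bits

Marginals: p(M) = (0.7500, 0.2500), p(N) = (0.3000, 0.2500, 0.4500).
H(M|N) = Σ p(N) · H(M|N=·).
  N=r: p=0.3000, H(M|N=r) = 1.0000
  N=s: p=0.2500, H(M|N=s) = 0.2423
  N=t: p=0.4500, H(M|N=t) = 0.7219
Weighted sum = 0.685 bits.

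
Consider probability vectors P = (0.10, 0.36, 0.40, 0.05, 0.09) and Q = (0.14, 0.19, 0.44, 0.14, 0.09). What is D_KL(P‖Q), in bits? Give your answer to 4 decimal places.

0.1541 bits

D(P‖Q) = Σ p·log₂(p/q).
  0.10·log₂(0.10/0.14) = -0.04854
  0.36·log₂(0.36/0.19) = 0.33192
  0.40·log₂(0.40/0.44) = -0.05500
  0.05·log₂(0.05/0.14) = -0.07427
  0.09·log₂(0.09/0.09) = 0.00000
D(P‖Q) = 0.1541 bits.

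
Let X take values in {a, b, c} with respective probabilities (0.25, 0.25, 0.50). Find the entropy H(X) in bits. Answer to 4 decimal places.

1.5000 bits

H(X) = −Σ p·log₂ p.
  −(0.25)·log₂(0.25) = 0.50000
  −(0.25)·log₂(0.25) = 0.50000
  −(0.50)·log₂(0.50) = 0.50000
Sum: 0.50000 + 0.50000 + 0.50000 = 1.5000 bits.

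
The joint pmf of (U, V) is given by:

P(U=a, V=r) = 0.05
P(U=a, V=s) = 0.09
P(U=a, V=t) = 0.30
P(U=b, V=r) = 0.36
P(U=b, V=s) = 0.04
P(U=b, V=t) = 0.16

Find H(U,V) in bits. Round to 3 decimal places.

2.189 bits

H(U,V) = −Σ p(x,y)·log₂ p(x,y) over all 6 cells.
  cell (a,r): −0.05·log₂0.05 = 0.2161
  cell (a,s): −0.09·log₂0.09 = 0.3127
  cell (a,t): −0.30·log₂0.30 = 0.5211
  cell (b,r): −0.36·log₂0.36 = 0.5306
  cell (b,s): −0.04·log₂0.04 = 0.1858
  cell (b,t): −0.16·log₂0.16 = 0.4230
Sum = 2.189 bits.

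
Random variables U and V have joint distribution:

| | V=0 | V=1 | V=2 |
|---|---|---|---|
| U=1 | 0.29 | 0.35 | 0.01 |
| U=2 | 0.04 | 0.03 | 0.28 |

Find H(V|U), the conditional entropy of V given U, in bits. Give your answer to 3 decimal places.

Marginals: p(U) = (0.6500, 0.3500), p(V) = (0.3300, 0.3800, 0.2900).
H(V|U) = Σ p(U) · H(V|U=·).
  U=1: p=0.6500, H(V|U=1) = 1.0930
  U=2: p=0.3500, H(V|U=2) = 0.9190
Weighted sum = 1.032 bits.

1.032 bits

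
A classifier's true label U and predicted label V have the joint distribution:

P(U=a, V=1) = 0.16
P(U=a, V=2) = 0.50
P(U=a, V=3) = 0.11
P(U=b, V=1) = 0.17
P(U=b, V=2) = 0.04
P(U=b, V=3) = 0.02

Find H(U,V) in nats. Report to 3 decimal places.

H(U,V) = −Σ p(x,y)·ln p(x,y) over all 6 cells.
  cell (a,1): −0.16·ln0.16 = 0.2932
  cell (a,2): −0.50·ln0.50 = 0.3466
  cell (a,3): −0.11·ln0.11 = 0.2428
  cell (b,1): −0.17·ln0.17 = 0.3012
  cell (b,2): −0.04·ln0.04 = 0.1288
  cell (b,3): −0.02·ln0.02 = 0.0782
Sum = 1.391 nats.

1.391 nats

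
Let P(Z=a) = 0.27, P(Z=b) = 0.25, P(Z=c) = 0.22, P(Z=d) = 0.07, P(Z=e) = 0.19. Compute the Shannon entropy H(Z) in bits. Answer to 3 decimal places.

H(Z) = −Σ p·log₂ p.
  −(0.27)·log₂(0.27) = 0.5100
  −(0.25)·log₂(0.25) = 0.5000
  −(0.22)·log₂(0.22) = 0.4806
  −(0.07)·log₂(0.07) = 0.2686
  −(0.19)·log₂(0.19) = 0.4552
Sum: 0.5100 + 0.5000 + 0.4806 + 0.2686 + 0.4552 = 2.214 bits.

2.214 bits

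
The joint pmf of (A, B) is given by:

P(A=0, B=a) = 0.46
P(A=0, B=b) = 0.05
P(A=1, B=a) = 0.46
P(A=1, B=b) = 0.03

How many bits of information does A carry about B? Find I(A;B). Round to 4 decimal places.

0.0034 bits

Marginals: p(A) = (0.5100, 0.4900), p(B) = (0.9200, 0.0800).
I(A;B) = Σ p(x,y)·log₂[p(x,y)/(p(x)p(y))].
  (0,a): 0.46·log₂(0.9804) = -0.01314
  (0,b): 0.05·log₂(1.2255) = 0.01467
  (1,a): 0.46·log₂(1.0204) = 0.01341
  (1,b): 0.03·log₂(0.7653) = -0.01158
Sum = 0.0034 bits.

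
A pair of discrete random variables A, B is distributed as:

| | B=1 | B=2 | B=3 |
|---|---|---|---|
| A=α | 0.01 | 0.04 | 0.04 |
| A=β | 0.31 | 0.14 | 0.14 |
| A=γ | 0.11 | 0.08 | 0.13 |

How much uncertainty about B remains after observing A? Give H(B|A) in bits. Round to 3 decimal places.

Marginals: p(A) = (0.0900, 0.5900, 0.3200), p(B) = (0.4300, 0.2600, 0.3100).
H(B|A) = Σ p(A) · H(B|A=·).
  A=α: p=0.0900, H(B|A=α) = 1.3921
  A=β: p=0.5900, H(B|A=β) = 1.4727
  A=γ: p=0.3200, H(B|A=γ) = 1.5575
Weighted sum = 1.493 bits.

1.493 bits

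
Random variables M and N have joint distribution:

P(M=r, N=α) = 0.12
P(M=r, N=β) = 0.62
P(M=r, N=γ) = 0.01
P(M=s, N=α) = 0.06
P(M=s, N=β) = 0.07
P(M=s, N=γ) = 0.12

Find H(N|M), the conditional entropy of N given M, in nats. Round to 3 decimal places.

0.644 nats

Chain rule: H(N|M) = H(M,N) − H(M).
Marginals: p(M) = (0.7500, 0.2500), p(N) = (0.1800, 0.6900, 0.1300).
H(M,N) = 1.2062 nats; H(M) = 0.5623 nats.
H(N|M) = 1.2062 − 0.5623 = 0.644 nats.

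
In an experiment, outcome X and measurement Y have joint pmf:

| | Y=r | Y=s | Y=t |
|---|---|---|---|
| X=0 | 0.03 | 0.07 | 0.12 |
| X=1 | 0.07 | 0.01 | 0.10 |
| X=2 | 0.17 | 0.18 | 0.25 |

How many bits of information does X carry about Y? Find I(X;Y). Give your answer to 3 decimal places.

0.061 bits

Marginals: p(X) = (0.2200, 0.1800, 0.6000), p(Y) = (0.2700, 0.2600, 0.4700).
I(X;Y) = Σ p(x,y)·log₂[p(x,y)/(p(x)p(y))].
  (0,r): 0.03·log₂(0.5051) = -0.0296
  (0,s): 0.07·log₂(1.2238) = 0.0204
  (0,t): 0.12·log₂(1.1605) = 0.0258
  (1,r): 0.07·log₂(1.4403) = 0.0368
  (1,s): 0.01·log₂(0.2137) = -0.0223
  (1,t): 0.10·log₂(1.1820) = 0.0241
  (2,r): 0.17·log₂(1.0494) = 0.0118
  (2,s): 0.18·log₂(1.1538) = 0.0372
  (2,t): 0.25·log₂(0.8865) = -0.0434
Sum = 0.061 bits.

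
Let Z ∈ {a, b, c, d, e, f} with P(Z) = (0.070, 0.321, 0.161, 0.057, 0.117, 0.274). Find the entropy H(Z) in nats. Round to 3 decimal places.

1.614 nats

H(Z) = −Σ p·ln p.
  −(0.070)·ln(0.070) = 0.1861
  −(0.321)·ln(0.321) = 0.3648
  −(0.161)·ln(0.161) = 0.2940
  −(0.057)·ln(0.057) = 0.1633
  −(0.117)·ln(0.117) = 0.2510
  −(0.274)·ln(0.274) = 0.3547
Sum: 0.1861 + 0.3648 + 0.2940 + 0.1633 + 0.2510 + 0.3547 = 1.614 nats.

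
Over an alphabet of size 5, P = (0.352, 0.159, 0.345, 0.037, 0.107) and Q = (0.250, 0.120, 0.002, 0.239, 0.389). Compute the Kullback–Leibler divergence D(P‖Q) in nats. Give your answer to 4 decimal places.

D(P‖Q) = Σ p·ln(p/q).
  0.352·ln(0.352/0.250) = 0.12044
  0.159·ln(0.159/0.120) = 0.04474
  0.345·ln(0.345/0.002) = 1.77689
  0.037·ln(0.037/0.239) = -0.06903
  0.107·ln(0.107/0.389) = -0.13811
D(P‖Q) = 1.7349 nats.

1.7349 nats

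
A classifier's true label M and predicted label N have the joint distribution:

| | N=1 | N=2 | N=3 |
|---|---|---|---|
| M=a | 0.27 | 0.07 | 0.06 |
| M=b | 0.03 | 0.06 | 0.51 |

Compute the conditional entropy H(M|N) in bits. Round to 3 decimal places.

Chain rule: H(M|N) = H(M,N) − H(N).
Marginals: p(M) = (0.4000, 0.6000), p(N) = (0.3000, 0.1300, 0.5700).
H(M,N) = 1.9128 bits; H(N) = 1.3660 bits.
H(M|N) = 1.9128 − 1.3660 = 0.547 bits.

0.547 bits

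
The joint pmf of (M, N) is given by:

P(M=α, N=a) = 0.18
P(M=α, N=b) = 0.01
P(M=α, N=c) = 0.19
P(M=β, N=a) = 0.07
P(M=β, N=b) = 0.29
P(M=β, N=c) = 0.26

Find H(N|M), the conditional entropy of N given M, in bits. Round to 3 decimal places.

Chain rule: H(N|M) = H(M,N) − H(M).
Marginals: p(M) = (0.3800, 0.6200), p(N) = (0.2500, 0.3000, 0.4500).
H(M,N) = 2.2587 bits; H(M) = 0.9580 bits.
H(N|M) = 2.2587 − 0.9580 = 1.301 bits.

1.301 bits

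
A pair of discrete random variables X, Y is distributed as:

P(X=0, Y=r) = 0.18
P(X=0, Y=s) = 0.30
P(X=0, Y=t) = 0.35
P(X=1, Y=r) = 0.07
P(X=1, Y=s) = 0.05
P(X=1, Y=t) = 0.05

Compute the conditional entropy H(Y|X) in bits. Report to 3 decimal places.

Marginals: p(X) = (0.8300, 0.1700), p(Y) = (0.2500, 0.3500, 0.4000).
H(Y|X) = Σ p(X) · H(Y|X=·).
  X=0: p=0.8300, H(Y|X=0) = 1.5342
  X=1: p=0.1700, H(Y|X=1) = 1.5657
Weighted sum = 1.540 bits.

1.540 bits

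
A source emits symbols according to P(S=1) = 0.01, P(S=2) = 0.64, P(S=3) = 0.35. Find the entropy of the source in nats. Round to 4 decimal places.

0.6991 nats

H(S) = −Σ p·ln p.
  −(0.01)·ln(0.01) = 0.04605
  −(0.64)·ln(0.64) = 0.28562
  −(0.35)·ln(0.35) = 0.36744
Sum: 0.04605 + 0.28562 + 0.36744 = 0.6991 nats.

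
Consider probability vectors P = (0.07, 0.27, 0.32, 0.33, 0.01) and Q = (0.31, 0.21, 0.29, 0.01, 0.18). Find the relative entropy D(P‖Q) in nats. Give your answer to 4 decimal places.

1.1201 nats

D(P‖Q) = Σ p·ln(p/q).
  0.07·ln(0.07/0.31) = -0.10417
  0.27·ln(0.27/0.21) = 0.06785
  0.32·ln(0.32/0.29) = 0.03150
  0.33·ln(0.33/0.01) = 1.15385
  0.01·ln(0.01/0.18) = -0.02890
D(P‖Q) = 1.1201 nats.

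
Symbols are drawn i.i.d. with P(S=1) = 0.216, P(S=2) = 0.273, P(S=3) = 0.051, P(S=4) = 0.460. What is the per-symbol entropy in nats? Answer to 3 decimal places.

1.194 nats

H(S) = −Σ p·ln p.
  −(0.216)·ln(0.216) = 0.3310
  −(0.273)·ln(0.273) = 0.3544
  −(0.051)·ln(0.051) = 0.1518
  −(0.460)·ln(0.460) = 0.3572
Sum: 0.3310 + 0.3544 + 0.1518 + 0.3572 = 1.194 nats.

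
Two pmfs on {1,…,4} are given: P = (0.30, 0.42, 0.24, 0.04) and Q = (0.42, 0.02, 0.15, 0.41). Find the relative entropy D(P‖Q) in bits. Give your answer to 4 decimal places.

1.7276 bits

D(P‖Q) = Σ p·log₂(p/q).
  0.30·log₂(0.30/0.42) = -0.14563
  0.42·log₂(0.42/0.02) = 1.84477
  0.24·log₂(0.24/0.15) = 0.16274
  0.04·log₂(0.04/0.41) = -0.13430
D(P‖Q) = 1.7276 bits.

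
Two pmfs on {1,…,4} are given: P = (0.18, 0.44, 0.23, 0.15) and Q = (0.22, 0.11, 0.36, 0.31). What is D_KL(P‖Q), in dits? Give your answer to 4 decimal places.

D(P‖Q) = Σ p·log₁₀(p/q).
  0.18·log₁₀(0.18/0.22) = -0.01569
  0.44·log₁₀(0.44/0.11) = 0.26491
  0.23·log₁₀(0.23/0.36) = -0.04475
  0.15·log₁₀(0.15/0.31) = -0.04729
D(P‖Q) = 0.1572 dits.

0.1572 dits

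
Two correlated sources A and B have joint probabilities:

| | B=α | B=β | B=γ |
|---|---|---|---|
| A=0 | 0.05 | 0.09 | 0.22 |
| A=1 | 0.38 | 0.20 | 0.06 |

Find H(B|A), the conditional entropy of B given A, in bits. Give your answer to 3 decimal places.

1.305 bits

Chain rule: H(B|A) = H(A,B) − H(A).
Marginals: p(A) = (0.3600, 0.6400), p(B) = (0.4300, 0.2900, 0.2800).
H(A,B) = 2.2477 bits; H(A) = 0.9427 bits.
H(B|A) = 2.2477 − 0.9427 = 1.305 bits.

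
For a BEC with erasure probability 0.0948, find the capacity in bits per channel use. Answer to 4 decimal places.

0.9052 bits

Binary erasure channel: capacity C = 1 − ε.
C = 1 − 0.0948 = 0.9052 bits per channel use.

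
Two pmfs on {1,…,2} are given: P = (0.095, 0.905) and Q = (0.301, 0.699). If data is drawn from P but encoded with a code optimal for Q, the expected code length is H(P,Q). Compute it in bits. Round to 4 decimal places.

H(P,Q) = −Σ p·log₂ q.
  −0.095·log₂(0.301) = 0.16456
  −0.905·log₂(0.699) = 0.46756
H(P,Q) = 0.6321 bits.

0.6321 bits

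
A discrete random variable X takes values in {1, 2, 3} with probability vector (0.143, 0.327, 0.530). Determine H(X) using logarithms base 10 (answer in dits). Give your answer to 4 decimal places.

H(X) = −Σ p·log₁₀ p.
  −(0.143)·log₁₀(0.143) = 0.12079
  −(0.327)·log₁₀(0.327) = 0.15874
  −(0.530)·log₁₀(0.530) = 0.14613
Sum: 0.12079 + 0.15874 + 0.14613 = 0.4257 dits.

0.4257 dits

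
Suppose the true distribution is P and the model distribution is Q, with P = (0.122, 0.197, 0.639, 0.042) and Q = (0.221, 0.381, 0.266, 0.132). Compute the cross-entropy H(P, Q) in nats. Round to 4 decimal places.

1.3055 nats

H(P,Q) = −Σ p·ln q.
  −0.122·ln(0.221) = 0.18417
  −0.197·ln(0.381) = 0.19010
  −0.639·ln(0.266) = 0.84620
  −0.042·ln(0.132) = 0.08505
H(P,Q) = 1.3055 nats.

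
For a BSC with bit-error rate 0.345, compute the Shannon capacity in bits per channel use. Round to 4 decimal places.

0.0705 bits

Binary symmetric channel: C = 1 − h₂(ε) where h₂ is the binary entropy function.
h₂(0.345) = −0.345·log₂0.345 − 0.655·log₂0.655 = 0.9295.
C = 1 − 0.9295 = 0.0705 bits per channel use.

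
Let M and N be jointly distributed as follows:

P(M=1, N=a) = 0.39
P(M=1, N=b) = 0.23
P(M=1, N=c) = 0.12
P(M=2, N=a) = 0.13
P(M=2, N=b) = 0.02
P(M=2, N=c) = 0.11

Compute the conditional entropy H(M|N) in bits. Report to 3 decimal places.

0.752 bits

Marginals: p(M) = (0.7400, 0.2600), p(N) = (0.5200, 0.2500, 0.2300).
H(M|N) = Σ p(N) · H(M|N=·).
  N=a: p=0.5200, H(M|N=a) = 0.8113
  N=b: p=0.2500, H(M|N=b) = 0.4022
  N=c: p=0.2300, H(M|N=c) = 0.9986
Weighted sum = 0.752 bits.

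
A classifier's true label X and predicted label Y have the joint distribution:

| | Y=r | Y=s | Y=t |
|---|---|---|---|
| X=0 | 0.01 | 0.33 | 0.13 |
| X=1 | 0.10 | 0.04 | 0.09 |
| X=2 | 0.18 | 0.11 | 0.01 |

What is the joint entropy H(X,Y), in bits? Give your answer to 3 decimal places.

H(X,Y) = −Σ p(x,y)·log₂ p(x,y) over all 9 cells.
  cell (0,r): −0.01·log₂0.01 = 0.0664
  cell (0,s): −0.33·log₂0.33 = 0.5278
  cell (0,t): −0.13·log₂0.13 = 0.3826
  cell (1,r): −0.10·log₂0.10 = 0.3322
  cell (1,s): −0.04·log₂0.04 = 0.1858
  cell (1,t): −0.09·log₂0.09 = 0.3127
  cell (2,r): −0.18·log₂0.18 = 0.4453
  cell (2,s): −0.11·log₂0.11 = 0.3503
  cell (2,t): −0.01·log₂0.01 = 0.0664
Sum = 2.670 bits.

2.670 bits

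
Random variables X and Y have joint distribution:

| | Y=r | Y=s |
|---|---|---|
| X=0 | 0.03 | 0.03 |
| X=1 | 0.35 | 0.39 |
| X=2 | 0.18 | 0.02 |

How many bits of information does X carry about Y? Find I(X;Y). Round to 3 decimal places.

Marginals: p(X) = (0.0600, 0.7400, 0.2000), p(Y) = (0.5600, 0.4400).
I(X;Y) = H(X) + H(Y) − H(X,Y).
H(X) = 1.0294, H(Y) = 0.9896, H(X,Y) = 1.9216.
I(X;Y) = 1.0294 + 0.9896 − 1.9216 = 0.097 bits.

0.097 bits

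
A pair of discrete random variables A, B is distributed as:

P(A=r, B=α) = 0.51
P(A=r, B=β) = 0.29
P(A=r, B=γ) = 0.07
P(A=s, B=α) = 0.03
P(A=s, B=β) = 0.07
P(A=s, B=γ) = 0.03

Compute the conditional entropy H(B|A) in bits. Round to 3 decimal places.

Chain rule: H(B|A) = H(A,B) − H(A).
Marginals: p(A) = (0.8700, 0.1300), p(B) = (0.5400, 0.3600, 0.1000).
H(A,B) = 1.8540 bits; H(A) = 0.5574 bits.
H(B|A) = 1.8540 − 0.5574 = 1.297 bits.

1.297 bits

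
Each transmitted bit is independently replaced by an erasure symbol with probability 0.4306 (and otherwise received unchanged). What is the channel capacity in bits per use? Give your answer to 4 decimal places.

Binary erasure channel: capacity C = 1 − ε.
C = 1 − 0.4306 = 0.5694 bits per channel use.

0.5694 bits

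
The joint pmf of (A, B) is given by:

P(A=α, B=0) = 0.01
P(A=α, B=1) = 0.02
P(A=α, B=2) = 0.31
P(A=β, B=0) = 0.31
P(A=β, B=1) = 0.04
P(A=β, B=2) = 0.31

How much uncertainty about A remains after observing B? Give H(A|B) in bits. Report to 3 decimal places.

0.739 bits

Chain rule: H(A|B) = H(A,B) − H(B).
Marginals: p(A) = (0.3400, 0.6600), p(B) = (0.3200, 0.0600, 0.6200).
H(A,B) = 1.9365 bits; H(B) = 1.1972 bits.
H(A|B) = 1.9365 − 1.1972 = 0.739 bits.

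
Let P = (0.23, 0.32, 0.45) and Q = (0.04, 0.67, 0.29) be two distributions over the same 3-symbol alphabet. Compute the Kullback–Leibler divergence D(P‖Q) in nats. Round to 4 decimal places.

D(P‖Q) = Σ p·ln(p/q).
  0.23·ln(0.23/0.04) = 0.40232
  0.32·ln(0.32/0.67) = -0.23647
  0.45·ln(0.45/0.29) = 0.19771
D(P‖Q) = 0.3636 nats.

0.3636 nats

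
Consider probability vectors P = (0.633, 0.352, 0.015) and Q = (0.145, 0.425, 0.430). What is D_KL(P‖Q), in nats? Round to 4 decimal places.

0.8162 nats

D(P‖Q) = Σ p·ln(p/q).
  0.633·ln(0.633/0.145) = 0.93288
  0.352·ln(0.352/0.425) = -0.06634
  0.015·ln(0.015/0.430) = -0.05034
D(P‖Q) = 0.8162 nats.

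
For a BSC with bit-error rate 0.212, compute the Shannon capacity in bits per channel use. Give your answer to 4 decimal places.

Binary symmetric channel: C = 1 − h₂(ε) where h₂ is the binary entropy function.
h₂(0.212) = −0.212·log₂0.212 − 0.788·log₂0.788 = 0.7453.
C = 1 − 0.7453 = 0.2547 bits per channel use.

0.2547 bits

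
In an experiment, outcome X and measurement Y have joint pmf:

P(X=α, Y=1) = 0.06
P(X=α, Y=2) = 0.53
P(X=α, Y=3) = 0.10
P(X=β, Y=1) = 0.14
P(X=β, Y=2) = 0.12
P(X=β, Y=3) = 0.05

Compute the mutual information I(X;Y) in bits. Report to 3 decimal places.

Marginals: p(X) = (0.6900, 0.3100), p(Y) = (0.2000, 0.6500, 0.1500).
I(X;Y) = H(X) + H(Y) − H(X,Y).
H(X) = 0.8932, H(Y) = 1.2789, H(X,Y) = 2.0414.
I(X;Y) = 0.8932 + 1.2789 − 2.0414 = 0.131 bits.

0.131 bits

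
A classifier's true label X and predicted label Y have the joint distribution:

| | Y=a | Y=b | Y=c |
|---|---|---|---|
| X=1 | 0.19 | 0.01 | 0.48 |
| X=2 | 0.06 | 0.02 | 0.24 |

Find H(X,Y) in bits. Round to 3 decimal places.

H(X,Y) = −Σ p(x,y)·log₂ p(x,y) over all 6 cells.
  cell (1,a): −0.19·log₂0.19 = 0.4552
  cell (1,b): −0.01·log₂0.01 = 0.0664
  cell (1,c): −0.48·log₂0.48 = 0.5083
  cell (2,a): −0.06·log₂0.06 = 0.2435
  cell (2,b): −0.02·log₂0.02 = 0.1129
  cell (2,c): −0.24·log₂0.24 = 0.4941
Sum = 1.880 bits.

1.880 bits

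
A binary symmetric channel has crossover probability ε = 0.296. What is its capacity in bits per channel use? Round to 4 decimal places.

0.1237 bits

Binary symmetric channel: C = 1 − h₂(ε) where h₂ is the binary entropy function.
h₂(0.296) = −0.296·log₂0.296 − 0.704·log₂0.704 = 0.8763.
C = 1 − 0.8763 = 0.1237 bits per channel use.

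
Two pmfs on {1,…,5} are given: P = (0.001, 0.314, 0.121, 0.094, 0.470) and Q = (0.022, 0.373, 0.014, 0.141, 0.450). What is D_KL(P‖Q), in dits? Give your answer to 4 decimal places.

0.0808 dits

D(P‖Q) = Σ p·log₁₀(p/q).
  0.001·log₁₀(0.001/0.022) = -0.00134
  0.314·log₁₀(0.314/0.373) = -0.02348
  0.121·log₁₀(0.121/0.014) = 0.11334
  0.094·log₁₀(0.094/0.141) = -0.01655
  0.470·log₁₀(0.470/0.450) = 0.00888
D(P‖Q) = 0.0808 dits.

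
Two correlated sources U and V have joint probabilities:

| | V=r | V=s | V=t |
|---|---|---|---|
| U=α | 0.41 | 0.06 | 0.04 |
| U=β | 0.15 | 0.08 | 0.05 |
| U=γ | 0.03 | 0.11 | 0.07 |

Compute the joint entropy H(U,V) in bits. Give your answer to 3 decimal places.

2.645 bits

H(U,V) = −Σ p(x,y)·log₂ p(x,y) over all 9 cells.
  cell (α,r): −0.41·log₂0.41 = 0.5274
  cell (α,s): −0.06·log₂0.06 = 0.2435
  cell (α,t): −0.04·log₂0.04 = 0.1858
  cell (β,r): −0.15·log₂0.15 = 0.4105
  cell (β,s): −0.08·log₂0.08 = 0.2915
  cell (β,t): −0.05·log₂0.05 = 0.2161
  cell (γ,r): −0.03·log₂0.03 = 0.1518
  cell (γ,s): −0.11·log₂0.11 = 0.3503
  cell (γ,t): −0.07·log₂0.07 = 0.2686
Sum = 2.645 bits.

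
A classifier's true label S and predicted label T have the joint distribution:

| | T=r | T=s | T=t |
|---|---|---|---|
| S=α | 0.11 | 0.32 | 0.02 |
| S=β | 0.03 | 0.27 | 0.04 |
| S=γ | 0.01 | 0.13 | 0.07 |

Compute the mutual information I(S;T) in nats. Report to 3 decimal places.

Marginals: p(S) = (0.4500, 0.3400, 0.2100), p(T) = (0.1500, 0.7200, 0.1300).
I(S;T) = H(S) + H(T) − H(S,T).
H(S) = 1.0539, H(T) = 0.7863, H(S,T) = 1.7706.
I(S;T) = 1.0539 + 0.7863 − 1.7706 = 0.070 nats.

0.070 nats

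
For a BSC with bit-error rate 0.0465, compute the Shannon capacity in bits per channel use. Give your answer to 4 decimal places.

0.7287 bits

Binary symmetric channel: C = 1 − h₂(ε) where h₂ is the binary entropy function.
h₂(0.0465) = −0.0465·log₂0.0465 − 0.9535·log₂0.9535 = 0.2713.
C = 1 − 0.2713 = 0.7287 bits per channel use.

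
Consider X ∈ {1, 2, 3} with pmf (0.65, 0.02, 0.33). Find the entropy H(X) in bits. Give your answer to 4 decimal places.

1.0447 bits

H(X) = −Σ p·log₂ p.
  −(0.65)·log₂(0.65) = 0.40397
  −(0.02)·log₂(0.02) = 0.11288
  −(0.33)·log₂(0.33) = 0.52782
Sum: 0.40397 + 0.11288 + 0.52782 = 1.0447 bits.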